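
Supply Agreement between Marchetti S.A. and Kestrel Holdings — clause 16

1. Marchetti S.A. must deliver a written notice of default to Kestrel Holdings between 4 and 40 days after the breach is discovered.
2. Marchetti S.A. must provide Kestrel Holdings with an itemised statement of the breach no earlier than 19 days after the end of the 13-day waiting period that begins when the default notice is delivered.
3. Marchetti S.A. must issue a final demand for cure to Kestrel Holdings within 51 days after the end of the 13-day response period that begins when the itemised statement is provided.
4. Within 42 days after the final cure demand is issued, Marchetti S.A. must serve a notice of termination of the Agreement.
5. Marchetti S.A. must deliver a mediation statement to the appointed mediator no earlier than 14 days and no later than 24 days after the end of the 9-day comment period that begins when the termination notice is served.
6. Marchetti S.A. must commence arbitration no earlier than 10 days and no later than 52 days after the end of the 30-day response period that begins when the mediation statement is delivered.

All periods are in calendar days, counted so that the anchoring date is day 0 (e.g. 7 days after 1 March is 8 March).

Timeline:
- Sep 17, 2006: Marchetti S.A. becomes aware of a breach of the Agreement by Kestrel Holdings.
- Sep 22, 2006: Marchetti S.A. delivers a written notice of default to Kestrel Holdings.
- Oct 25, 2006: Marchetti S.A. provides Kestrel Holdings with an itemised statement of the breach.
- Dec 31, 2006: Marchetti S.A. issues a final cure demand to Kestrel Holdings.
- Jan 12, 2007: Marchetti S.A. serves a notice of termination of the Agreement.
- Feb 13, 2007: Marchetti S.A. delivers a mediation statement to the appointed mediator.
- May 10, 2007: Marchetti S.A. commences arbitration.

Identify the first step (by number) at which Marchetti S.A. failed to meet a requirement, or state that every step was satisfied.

Step 3

(1) the permitted window runs from Sep 17, 2006 + 4 = Sep 21, 2006 to Sep 17, 2006 + 40 = Oct 27, 2006; done Sep 22, 2006 — within the window.
(2) permitted from Oct 5, 2006 + 19 days = Oct 24, 2006 onward; done Oct 25, 2006, after the minimum wait.
(3) due by Nov 7, 2006 + 51 days = Dec 28, 2006; not done until Dec 31, 2006, 3 days after the deadline.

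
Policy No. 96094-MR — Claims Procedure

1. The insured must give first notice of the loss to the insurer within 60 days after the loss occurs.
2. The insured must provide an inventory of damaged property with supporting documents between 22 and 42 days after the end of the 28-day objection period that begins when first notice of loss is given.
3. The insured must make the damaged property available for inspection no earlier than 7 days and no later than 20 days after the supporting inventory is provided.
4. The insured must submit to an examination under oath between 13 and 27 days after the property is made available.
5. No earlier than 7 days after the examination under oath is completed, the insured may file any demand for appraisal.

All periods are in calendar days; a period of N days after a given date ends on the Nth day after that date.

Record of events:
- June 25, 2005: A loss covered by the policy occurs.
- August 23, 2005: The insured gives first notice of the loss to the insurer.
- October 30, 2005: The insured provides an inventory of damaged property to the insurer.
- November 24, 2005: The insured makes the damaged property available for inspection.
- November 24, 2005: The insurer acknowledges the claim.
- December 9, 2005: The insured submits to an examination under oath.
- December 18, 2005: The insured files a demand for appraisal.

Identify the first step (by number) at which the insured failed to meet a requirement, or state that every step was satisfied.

Step 3

Step 1 — counting 60 days from June 25, 2005 (when the loss occurs) gives a deadline of August 24, 2005; August 23, 2005 is within that limit.
Step 2 — 22 and 42 days from September 20, 2005 (end of the 28-day objection period, which began when first notice of loss is given on August 23, 2005) are October 12, 2005 and November 1, 2005 respectively; October 30, 2005 falls inside that range.
Step 3 — 7 and 20 days from October 30, 2005 (when the supporting inventory is provided) are November 6, 2005 and November 19, 2005 respectively; November 24, 2005 is 5 days past the end of the window.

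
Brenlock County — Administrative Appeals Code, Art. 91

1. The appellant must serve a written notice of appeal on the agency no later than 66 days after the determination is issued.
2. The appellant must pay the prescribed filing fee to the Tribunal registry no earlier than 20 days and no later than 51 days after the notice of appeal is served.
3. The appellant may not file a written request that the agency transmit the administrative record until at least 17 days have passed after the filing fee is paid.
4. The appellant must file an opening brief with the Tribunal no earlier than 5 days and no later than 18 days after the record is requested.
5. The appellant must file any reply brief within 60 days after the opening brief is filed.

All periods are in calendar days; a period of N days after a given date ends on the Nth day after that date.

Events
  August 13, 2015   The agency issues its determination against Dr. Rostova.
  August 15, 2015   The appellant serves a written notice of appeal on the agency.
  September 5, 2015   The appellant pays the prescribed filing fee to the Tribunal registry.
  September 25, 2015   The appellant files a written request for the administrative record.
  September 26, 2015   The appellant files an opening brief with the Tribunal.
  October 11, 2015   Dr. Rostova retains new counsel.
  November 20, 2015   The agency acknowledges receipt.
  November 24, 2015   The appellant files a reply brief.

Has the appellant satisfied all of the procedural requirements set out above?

No

Step 1: 66 days after August 13, 2015 (when the determination is issued) is October 18, 2015; completed August 15, 2015, before the deadline.
Step 2: the window is 20–51 days after August 15, 2015 (when the notice of appeal is served), so September 4, 2015 through October 5, 2015; done September 5, 2015, which is between those dates.
Step 3: the earliest permitted date is 17 days after September 5, 2015 (when the filing fee is paid), i.e. September 22, 2015; September 25, 2015 is on or after that date.
Step 4: the window is 5–18 days after September 25, 2015 (when the record is requested), so September 30, 2015 through October 13, 2015; done September 26, 2015 — 4 days before the window opened.
The procedure was therefore not followed at step 4.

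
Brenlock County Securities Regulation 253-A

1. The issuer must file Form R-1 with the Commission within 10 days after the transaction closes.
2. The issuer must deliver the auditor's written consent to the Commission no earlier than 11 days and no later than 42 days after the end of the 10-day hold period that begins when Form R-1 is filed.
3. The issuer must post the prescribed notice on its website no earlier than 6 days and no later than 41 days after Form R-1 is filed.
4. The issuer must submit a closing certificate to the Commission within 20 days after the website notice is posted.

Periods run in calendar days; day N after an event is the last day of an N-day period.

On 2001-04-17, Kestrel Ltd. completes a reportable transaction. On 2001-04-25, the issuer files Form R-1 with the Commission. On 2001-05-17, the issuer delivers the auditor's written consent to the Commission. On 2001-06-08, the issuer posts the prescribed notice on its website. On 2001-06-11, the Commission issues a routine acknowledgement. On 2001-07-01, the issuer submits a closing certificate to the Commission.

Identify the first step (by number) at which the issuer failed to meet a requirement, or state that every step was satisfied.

Step 3

Step 1: 10 days after 2001-04-17 (when the transaction closes) is 2001-04-27; 2001-04-25 is within that limit.
Step 2: the window is 11–42 days after 2001-05-05 (end of the 10-day hold period, which began when Form R-1 is filed on 2001-04-25), so 2001-05-16 through 2001-06-16; done 2001-05-17, which is between those dates.
Step 3: the window is 6–41 days after 2001-04-25 (when Form R-1 is filed), so 2001-05-01 through 2001-06-05; done 2001-06-08 — 3 days after the window closed.
No need to go further; step 3 was not satisfied.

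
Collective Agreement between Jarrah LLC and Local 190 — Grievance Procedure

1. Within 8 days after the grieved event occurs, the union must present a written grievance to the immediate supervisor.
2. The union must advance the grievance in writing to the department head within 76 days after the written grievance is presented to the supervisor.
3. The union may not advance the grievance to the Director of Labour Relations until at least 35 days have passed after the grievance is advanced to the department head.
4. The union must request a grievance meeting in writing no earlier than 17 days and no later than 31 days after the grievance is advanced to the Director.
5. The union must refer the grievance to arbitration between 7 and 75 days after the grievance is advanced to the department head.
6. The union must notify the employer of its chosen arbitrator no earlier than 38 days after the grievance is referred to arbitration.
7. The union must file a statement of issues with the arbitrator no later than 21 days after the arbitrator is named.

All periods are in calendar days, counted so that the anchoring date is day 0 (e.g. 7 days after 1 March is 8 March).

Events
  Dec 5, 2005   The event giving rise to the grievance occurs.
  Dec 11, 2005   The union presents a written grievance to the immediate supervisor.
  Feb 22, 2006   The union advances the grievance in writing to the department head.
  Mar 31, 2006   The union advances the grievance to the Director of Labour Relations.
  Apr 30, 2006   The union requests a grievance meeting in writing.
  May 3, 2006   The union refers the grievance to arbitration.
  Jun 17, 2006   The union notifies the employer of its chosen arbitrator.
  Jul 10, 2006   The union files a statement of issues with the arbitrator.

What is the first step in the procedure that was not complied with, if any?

Step 1 — counting 8 days from Dec 5, 2005 (when the grieved event occurs) gives a deadline of Dec 13, 2005; completed Dec 11, 2005, before the deadline.
Step 2 — counting 76 days from Dec 11, 2005 (when the written grievance is presented to the supervisor) gives a deadline of Feb 25, 2006; Feb 22, 2006 is within that limit.
Step 3 — must wait 35 days from Feb 22, 2006 (when the grievance is advanced to the department head), so not before Mar 29, 2006; done Mar 31, 2006 — permitted.
Step 4 — 17 and 31 days from Mar 31, 2006 (when the grievance is advanced to the Director) are Apr 17, 2006 and May 1, 2006 respectively; Apr 30, 2006 falls inside that range.
Step 5 — 7 and 75 days from Feb 22, 2006 (when the grievance is advanced to the department head) are Mar 1, 2006 and May 8, 2006 respectively; done May 3, 2006, which is between those dates.
Step 6 — must wait 38 days from May 3, 2006 (when the grievance is referred to arbitration), so not before Jun 10, 2006; Jun 17, 2006 is on or after that date.
Step 7 — counting 21 days from Jun 17, 2006 (when the arbitrator is named) gives a deadline of Jul 8, 2006; Jul 10, 2006 misses that deadline by 2 days.

Step 7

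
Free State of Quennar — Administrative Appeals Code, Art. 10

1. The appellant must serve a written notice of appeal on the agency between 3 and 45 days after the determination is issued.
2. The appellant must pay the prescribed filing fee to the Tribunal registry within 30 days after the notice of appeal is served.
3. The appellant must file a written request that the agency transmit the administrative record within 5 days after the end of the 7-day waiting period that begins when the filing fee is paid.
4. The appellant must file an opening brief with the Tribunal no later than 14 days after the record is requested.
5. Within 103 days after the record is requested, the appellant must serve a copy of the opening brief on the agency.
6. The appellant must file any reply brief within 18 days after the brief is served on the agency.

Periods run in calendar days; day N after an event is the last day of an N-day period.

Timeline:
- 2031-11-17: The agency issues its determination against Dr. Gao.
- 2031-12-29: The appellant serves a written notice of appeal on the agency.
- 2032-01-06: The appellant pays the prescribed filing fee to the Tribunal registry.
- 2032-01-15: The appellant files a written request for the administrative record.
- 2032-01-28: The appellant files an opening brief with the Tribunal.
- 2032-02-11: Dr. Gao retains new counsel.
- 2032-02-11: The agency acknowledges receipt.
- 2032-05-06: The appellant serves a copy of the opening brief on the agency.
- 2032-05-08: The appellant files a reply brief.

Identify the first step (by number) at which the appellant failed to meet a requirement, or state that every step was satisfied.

Step 1 — 3 and 45 days from 2031-11-17 (when the determination is issued) are 2031-11-20 and 2032-01-01 respectively; 2031-12-29 falls inside that range.
Step 2 — counting 30 days from 2031-12-29 (when the notice of appeal is served) gives a deadline of 2032-01-28; completed 2032-01-06, before the deadline.
Step 3 — counting 5 days from 2032-01-13 (end of the 7-day waiting period, which began when the filing fee is paid on 2032-01-06) gives a deadline of 2032-01-18; done 2032-01-15 — timely.
Step 4 — counting 14 days from 2032-01-15 (when the record is requested) gives a deadline of 2032-01-29; 2032-01-28 is within that limit.
Step 5 — counting 103 days from 2032-01-15 (when the record is requested) gives a deadline of 2032-04-27; done 2032-05-06 — 9 days late.
The analysis stops there.

Step 5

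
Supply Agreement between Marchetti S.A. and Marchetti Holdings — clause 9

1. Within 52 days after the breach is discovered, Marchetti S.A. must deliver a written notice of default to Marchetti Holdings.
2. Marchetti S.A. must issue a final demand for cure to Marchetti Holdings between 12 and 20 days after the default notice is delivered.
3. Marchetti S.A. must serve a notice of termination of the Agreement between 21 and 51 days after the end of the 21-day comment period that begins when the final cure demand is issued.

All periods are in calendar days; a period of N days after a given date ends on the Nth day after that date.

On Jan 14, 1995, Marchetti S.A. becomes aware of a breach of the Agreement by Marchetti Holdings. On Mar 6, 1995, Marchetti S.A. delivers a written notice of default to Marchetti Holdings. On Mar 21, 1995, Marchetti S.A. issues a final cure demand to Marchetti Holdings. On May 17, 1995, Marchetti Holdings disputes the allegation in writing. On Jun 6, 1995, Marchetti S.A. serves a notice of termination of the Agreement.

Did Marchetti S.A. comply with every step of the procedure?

Step 1 — counting 52 days from Jan 14, 1995 (when the breach is discovered) gives a deadline of Mar 7, 1995; done Mar 6, 1995 — timely.
Step 2 — 12 and 20 days from Mar 6, 1995 (when the default notice is delivered) are Mar 18, 1995 and Mar 26, 1995 respectively; done Mar 21, 1995 — within the window.
Step 3 — 21 and 51 days from Apr 11, 1995 (end of the 21-day comment period, which began when the final cure demand is issued on Mar 21, 1995) are May 2, 1995 and Jun 1, 1995 respectively; Jun 6, 1995 is 5 days past the end of the window.

No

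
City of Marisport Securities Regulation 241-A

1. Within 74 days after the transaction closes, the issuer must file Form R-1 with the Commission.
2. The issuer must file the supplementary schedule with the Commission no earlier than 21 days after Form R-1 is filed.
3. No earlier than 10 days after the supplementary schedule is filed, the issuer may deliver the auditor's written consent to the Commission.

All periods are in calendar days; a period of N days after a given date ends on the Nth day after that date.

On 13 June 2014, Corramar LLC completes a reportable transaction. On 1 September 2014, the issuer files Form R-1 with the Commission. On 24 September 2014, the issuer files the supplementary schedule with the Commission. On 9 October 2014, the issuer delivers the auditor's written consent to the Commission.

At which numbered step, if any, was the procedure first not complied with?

Step 1

Step 1: 74 days after 13 June 2014 (when the transaction closes) is 26 August 2014; 1 September 2014 misses that deadline by 6 days.
No need to go further; step 1 was not satisfied.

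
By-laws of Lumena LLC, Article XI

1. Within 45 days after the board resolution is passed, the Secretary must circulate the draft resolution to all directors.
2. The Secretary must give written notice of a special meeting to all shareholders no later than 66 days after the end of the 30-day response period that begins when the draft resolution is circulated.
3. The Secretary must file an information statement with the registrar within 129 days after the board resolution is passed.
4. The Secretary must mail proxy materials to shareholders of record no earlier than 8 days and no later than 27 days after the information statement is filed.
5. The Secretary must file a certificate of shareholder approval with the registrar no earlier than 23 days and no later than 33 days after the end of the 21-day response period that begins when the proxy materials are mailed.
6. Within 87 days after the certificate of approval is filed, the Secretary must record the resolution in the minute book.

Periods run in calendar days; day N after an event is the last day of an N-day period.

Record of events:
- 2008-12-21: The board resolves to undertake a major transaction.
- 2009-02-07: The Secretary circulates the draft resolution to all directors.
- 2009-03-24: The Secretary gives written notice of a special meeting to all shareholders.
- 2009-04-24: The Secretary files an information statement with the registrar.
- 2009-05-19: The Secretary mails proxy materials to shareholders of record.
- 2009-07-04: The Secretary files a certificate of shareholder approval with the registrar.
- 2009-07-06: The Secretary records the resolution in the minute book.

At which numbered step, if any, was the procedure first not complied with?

(1) due by 2008-12-21 + 45 days = 2009-02-04; 2009-02-07 misses that deadline by 3 days.
Later steps need not be reached.

Step 1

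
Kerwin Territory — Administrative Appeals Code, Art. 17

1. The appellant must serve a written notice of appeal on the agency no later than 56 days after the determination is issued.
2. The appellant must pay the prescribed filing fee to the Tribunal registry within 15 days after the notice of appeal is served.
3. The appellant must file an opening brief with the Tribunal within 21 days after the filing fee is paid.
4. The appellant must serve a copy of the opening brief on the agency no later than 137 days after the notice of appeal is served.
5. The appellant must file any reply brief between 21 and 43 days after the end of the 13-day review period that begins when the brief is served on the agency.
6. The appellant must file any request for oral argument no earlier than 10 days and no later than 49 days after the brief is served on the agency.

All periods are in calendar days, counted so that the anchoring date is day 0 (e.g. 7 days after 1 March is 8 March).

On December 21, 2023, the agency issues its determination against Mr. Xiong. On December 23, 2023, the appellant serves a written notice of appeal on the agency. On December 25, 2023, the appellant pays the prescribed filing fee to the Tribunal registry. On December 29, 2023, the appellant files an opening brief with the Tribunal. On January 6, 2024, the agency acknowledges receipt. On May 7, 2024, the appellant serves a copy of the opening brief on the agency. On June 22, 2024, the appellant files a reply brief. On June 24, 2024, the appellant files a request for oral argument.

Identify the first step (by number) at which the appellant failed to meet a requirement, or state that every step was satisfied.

Step 1 — counting 56 days from December 21, 2023 (when the determination is issued) gives a deadline of February 15, 2024; done December 23, 2023 — timely.
Step 2 — counting 15 days from December 23, 2023 (when the notice of appeal is served) gives a deadline of January 7, 2024; December 25, 2023 is within that limit.
Step 3 — counting 21 days from December 25, 2023 (when the filing fee is paid) gives a deadline of January 15, 2024; done December 29, 2023 — timely.
Step 4 — counting 137 days from December 23, 2023 (when the notice of appeal is served) gives a deadline of May 8, 2024; done May 7, 2024 — timely.
Step 5 — 21 and 43 days from May 20, 2024 (end of the 13-day review period, which began when the brief is served on the agency on May 7, 2024) are June 10, 2024 and July 2, 2024 respectively; done June 22, 2024 — within the window.
Step 6 — 10 and 49 days from May 7, 2024 (when the brief is served on the agency) are May 17, 2024 and June 25, 2024 respectively; done June 24, 2024 — within the window.

None — every step was satisfied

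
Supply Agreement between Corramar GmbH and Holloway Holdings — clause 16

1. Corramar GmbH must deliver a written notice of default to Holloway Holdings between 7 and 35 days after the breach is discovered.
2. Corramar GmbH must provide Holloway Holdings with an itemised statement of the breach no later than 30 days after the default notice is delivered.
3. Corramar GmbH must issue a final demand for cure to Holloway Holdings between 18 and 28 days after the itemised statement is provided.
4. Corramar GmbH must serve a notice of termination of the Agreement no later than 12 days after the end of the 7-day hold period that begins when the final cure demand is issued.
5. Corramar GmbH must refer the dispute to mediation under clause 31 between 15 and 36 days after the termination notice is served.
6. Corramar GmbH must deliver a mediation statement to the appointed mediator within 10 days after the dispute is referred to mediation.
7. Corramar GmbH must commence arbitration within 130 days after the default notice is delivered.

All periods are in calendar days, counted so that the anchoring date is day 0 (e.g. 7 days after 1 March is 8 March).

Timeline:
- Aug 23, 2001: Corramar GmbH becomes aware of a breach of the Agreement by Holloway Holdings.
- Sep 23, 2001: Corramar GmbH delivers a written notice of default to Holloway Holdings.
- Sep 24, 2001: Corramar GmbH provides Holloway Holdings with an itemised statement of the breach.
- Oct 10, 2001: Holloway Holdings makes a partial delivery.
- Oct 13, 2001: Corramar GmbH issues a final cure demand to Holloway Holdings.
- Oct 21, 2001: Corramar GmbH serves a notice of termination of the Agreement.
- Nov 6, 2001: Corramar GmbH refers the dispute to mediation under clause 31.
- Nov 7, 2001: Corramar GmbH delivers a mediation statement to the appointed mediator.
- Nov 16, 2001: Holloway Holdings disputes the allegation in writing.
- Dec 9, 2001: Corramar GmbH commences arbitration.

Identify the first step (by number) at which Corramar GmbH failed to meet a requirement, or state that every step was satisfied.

None — every step was satisfied

Step 1 — 7 and 35 days from Aug 23, 2001 (when the breach is discovered) are Aug 30, 2001 and Sep 27, 2001 respectively; done Sep 23, 2001 — within the window.
Step 2 — counting 30 days from Sep 23, 2001 (when the default notice is delivered) gives a deadline of Oct 23, 2001; done Sep 24, 2001 — timely.
Step 3 — 18 and 28 days from Sep 24, 2001 (when the itemised statement is provided) are Oct 12, 2001 and Oct 22, 2001 respectively; done Oct 13, 2001 — within the window.
Step 4 — counting 12 days from Oct 20, 2001 (end of the 7-day hold period, which began when the final cure demand is issued on Oct 13, 2001) gives a deadline of Nov 1, 2001; completed Oct 21, 2001, before the deadline.
Step 5 — 15 and 36 days from Oct 21, 2001 (when the termination notice is served) are Nov 5, 2001 and Nov 26, 2001 respectively; Nov 6, 2001 falls inside that range.
Step 6 — counting 10 days from Nov 6, 2001 (when the dispute is referred to mediation) gives a deadline of Nov 16, 2001; completed Nov 7, 2001, before the deadline.
Step 7 — counting 130 days from Sep 23, 2001 (when the default notice is delivered) gives a deadline of Jan 31, 2002; completed Dec 9, 2001, before the deadline.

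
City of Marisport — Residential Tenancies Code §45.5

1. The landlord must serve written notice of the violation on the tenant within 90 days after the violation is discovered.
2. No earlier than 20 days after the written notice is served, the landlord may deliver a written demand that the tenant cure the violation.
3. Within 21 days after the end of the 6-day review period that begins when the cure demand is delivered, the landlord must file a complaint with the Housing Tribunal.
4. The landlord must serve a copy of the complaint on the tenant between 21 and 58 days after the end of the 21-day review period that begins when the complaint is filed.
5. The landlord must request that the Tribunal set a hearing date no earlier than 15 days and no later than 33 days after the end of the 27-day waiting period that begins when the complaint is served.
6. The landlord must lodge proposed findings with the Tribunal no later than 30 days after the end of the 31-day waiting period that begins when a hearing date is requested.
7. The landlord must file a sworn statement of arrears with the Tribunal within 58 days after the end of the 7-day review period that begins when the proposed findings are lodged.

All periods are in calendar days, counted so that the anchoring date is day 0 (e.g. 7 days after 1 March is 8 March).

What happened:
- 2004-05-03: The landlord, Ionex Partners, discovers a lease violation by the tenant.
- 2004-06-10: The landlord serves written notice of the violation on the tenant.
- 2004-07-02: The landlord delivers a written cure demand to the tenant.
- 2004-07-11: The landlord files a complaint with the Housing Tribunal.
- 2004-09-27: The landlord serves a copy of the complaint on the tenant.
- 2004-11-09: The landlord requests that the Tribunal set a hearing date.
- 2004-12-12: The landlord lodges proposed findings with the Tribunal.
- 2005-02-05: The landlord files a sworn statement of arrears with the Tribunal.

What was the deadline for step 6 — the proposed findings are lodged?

A hearing date is requested on 2004-11-09; the 31-day waiting period therefore ends 2004-12-10, and step 6 runs from that date. 30 days after 2004-12-10 is 2005-01-09.

2005-01-09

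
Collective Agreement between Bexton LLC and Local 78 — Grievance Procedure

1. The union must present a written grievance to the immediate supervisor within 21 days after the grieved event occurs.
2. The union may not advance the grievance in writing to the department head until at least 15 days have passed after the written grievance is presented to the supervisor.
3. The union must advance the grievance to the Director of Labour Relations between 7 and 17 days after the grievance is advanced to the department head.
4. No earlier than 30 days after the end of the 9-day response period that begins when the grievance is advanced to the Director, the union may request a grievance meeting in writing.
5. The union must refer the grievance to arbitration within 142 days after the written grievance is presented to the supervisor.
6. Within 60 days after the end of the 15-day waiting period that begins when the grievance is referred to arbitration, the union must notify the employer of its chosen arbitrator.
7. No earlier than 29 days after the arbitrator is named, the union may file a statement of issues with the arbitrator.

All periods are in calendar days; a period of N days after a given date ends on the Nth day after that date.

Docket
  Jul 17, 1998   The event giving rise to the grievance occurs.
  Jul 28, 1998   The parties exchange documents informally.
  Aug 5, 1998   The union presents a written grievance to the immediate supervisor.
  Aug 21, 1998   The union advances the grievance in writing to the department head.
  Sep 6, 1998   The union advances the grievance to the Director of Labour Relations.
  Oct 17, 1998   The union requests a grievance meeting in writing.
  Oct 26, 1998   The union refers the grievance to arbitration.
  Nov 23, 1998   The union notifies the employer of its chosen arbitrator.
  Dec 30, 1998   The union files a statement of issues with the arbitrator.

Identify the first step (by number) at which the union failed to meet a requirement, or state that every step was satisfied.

(1) due by Jul 17, 1998 + 21 days = Aug 7, 1998; completed Aug 5, 1998, before the deadline.
(2) permitted from Aug 5, 1998 + 15 days = Aug 20, 1998 onward; done Aug 21, 1998, after the minimum wait.
(3) the permitted window runs from Aug 21, 1998 + 7 = Aug 28, 1998 to Aug 21, 1998 + 17 = Sep 7, 1998; done Sep 6, 1998, which is between those dates.
(4) permitted from Sep 15, 1998 + 30 days = Oct 15, 1998 onward; done Oct 17, 1998, after the minimum wait.
(5) due by Aug 5, 1998 + 142 days = Dec 25, 1998; completed Oct 26, 1998, before the deadline.
(6) due by Nov 10, 1998 + 60 days = Jan 9, 1999; Nov 23, 1998 is within that limit.
(7) permitted from Nov 23, 1998 + 29 days = Dec 22, 1998 onward; done Dec 30, 1998 — permitted.

None — every step was satisfied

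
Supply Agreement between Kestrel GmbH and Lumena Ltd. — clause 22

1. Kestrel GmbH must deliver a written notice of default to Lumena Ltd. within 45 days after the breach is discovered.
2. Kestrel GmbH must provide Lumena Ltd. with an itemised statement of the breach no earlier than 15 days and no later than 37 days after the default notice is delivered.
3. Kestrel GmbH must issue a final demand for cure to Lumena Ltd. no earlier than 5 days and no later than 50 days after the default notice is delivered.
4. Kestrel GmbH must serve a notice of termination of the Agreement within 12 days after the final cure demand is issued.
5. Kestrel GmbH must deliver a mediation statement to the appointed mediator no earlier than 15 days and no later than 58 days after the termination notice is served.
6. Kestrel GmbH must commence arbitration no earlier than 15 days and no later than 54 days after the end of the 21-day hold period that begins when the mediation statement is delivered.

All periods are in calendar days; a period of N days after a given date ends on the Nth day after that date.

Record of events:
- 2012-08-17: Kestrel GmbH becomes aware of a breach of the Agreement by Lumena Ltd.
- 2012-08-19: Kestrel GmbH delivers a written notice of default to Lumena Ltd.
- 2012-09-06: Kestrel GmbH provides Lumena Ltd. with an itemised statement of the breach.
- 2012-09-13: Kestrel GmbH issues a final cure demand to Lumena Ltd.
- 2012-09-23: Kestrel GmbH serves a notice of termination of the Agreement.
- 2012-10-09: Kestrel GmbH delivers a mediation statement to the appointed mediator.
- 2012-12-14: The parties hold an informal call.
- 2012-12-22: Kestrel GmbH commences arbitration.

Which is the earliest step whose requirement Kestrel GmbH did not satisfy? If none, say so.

None — every step was satisfied

Step 1: 45 days after 2012-08-17 (when the breach is discovered) is 2012-10-01; completed 2012-08-19, before the deadline.
Step 2: the window is 15–37 days after 2012-08-19 (when the default notice is delivered), so 2012-09-03 through 2012-09-25; done 2012-09-06 — within the window.
Step 3: the window is 5–50 days after 2012-08-19 (when the default notice is delivered), so 2012-08-24 through 2012-10-08; done 2012-09-13 — within the window.
Step 4: 12 days after 2012-09-13 (when the final cure demand is issued) is 2012-09-25; completed 2012-09-23, before the deadline.
Step 5: the window is 15–58 days after 2012-09-23 (when the termination notice is served), so 2012-10-08 through 2012-11-20; done 2012-10-09 — within the window.
Step 6: the window is 15–54 days after 2012-10-30 (end of the 21-day hold period, which began when the mediation statement is delivered on 2012-10-09), so 2012-11-14 through 2012-12-23; done 2012-12-22 — within the window.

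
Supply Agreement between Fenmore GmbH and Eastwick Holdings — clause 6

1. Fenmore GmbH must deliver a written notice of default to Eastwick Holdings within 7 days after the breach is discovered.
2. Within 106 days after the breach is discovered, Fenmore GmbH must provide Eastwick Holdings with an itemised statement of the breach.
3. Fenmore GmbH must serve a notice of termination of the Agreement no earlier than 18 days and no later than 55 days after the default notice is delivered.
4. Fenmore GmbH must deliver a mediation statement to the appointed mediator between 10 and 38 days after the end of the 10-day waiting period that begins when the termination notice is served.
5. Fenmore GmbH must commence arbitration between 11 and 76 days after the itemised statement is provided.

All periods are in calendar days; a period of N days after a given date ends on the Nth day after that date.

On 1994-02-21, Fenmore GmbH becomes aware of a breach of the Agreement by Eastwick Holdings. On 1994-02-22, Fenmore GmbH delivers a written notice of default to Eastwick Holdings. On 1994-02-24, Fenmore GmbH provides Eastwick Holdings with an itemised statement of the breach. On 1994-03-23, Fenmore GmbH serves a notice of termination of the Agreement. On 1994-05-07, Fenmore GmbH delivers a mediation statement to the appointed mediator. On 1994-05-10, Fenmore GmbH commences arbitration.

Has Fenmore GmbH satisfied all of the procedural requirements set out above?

(1) due by 1994-02-21 + 7 days = 1994-02-28; done 1994-02-22 — timely.
(2) due by 1994-02-21 + 106 days = 1994-06-07; done 1994-02-24 — timely.
(3) the permitted window runs from 1994-02-22 + 18 = 1994-03-12 to 1994-02-22 + 55 = 1994-04-18; done 1994-03-23 — within the window.
(4) the permitted window runs from 1994-04-02 + 10 = 1994-04-12 to 1994-04-02 + 38 = 1994-05-10; done 1994-05-07 — within the window.
(5) the permitted window runs from 1994-02-24 + 11 = 1994-03-07 to 1994-02-24 + 76 = 1994-05-11; done 1994-05-10, which is between those dates.

Yes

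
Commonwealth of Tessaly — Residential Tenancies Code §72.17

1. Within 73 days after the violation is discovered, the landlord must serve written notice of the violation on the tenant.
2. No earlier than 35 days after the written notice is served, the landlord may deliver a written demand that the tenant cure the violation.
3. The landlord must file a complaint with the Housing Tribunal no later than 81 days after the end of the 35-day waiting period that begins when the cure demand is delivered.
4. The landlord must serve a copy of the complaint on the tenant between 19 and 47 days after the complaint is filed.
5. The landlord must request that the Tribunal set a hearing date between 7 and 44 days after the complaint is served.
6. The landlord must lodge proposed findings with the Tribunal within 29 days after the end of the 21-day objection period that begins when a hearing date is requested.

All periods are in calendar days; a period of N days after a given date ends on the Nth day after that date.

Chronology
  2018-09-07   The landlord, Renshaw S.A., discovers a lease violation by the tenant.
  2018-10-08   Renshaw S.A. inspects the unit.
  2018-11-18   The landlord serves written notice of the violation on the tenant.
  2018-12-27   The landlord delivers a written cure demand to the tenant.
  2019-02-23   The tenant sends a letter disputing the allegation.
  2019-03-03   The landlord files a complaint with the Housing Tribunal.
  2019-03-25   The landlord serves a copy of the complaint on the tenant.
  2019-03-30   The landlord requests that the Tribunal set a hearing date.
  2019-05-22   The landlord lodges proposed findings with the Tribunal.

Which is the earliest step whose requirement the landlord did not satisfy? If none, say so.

Step 1: 73 days after 2018-09-07 (when the violation is discovered) is 2018-11-19; completed 2018-11-18, before the deadline.
Step 2: the earliest permitted date is 35 days after 2018-11-18 (when the written notice is served), i.e. 2018-12-23; done 2018-12-27 — permitted.
Step 3: 81 days after 2019-01-31 (end of the 35-day waiting period, which began when the cure demand is delivered on 2018-12-27) is 2019-04-22; done 2019-03-03 — timely.
Step 4: the window is 19–47 days after 2019-03-03 (when the complaint is filed), so 2019-03-22 through 2019-04-19; 2019-03-25 falls inside that range.
Step 5: the window is 7–44 days after 2019-03-25 (when the complaint is served), so 2019-04-01 through 2019-05-08; done 2019-03-30 — 2 days before the window opened.
The procedure was therefore not followed at step 5.

Step 5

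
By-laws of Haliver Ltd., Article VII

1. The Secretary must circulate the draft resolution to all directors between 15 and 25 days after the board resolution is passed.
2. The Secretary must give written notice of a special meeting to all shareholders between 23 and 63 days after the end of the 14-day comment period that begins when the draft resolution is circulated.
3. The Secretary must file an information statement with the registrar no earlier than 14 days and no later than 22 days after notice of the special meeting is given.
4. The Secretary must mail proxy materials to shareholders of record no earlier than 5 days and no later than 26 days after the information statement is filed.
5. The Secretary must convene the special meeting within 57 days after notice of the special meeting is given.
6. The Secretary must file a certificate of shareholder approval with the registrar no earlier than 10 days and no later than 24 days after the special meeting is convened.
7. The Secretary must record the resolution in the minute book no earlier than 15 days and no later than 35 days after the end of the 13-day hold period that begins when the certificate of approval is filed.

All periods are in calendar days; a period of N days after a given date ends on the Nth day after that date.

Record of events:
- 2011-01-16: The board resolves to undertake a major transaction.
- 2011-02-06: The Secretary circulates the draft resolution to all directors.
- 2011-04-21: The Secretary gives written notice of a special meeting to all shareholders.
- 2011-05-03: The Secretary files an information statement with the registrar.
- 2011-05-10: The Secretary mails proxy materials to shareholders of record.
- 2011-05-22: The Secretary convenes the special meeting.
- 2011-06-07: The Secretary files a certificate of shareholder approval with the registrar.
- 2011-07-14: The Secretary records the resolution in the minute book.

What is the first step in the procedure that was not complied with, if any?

Step 3

Step 1 — 15 and 25 days from 2011-01-16 (when the board resolution is passed) are 2011-01-31 and 2011-02-10 respectively; 2011-02-06 falls inside that range.
Step 2 — 23 and 63 days from 2011-02-20 (end of the 14-day comment period, which began when the draft resolution is circulated on 2011-02-06) are 2011-03-15 and 2011-04-24 respectively; done 2011-04-21 — within the window.
Step 3 — 14 and 22 days from 2011-04-21 (when notice of the special meeting is given) are 2011-05-05 and 2011-05-13 respectively; done 2011-05-03 — 2 days before the window opened.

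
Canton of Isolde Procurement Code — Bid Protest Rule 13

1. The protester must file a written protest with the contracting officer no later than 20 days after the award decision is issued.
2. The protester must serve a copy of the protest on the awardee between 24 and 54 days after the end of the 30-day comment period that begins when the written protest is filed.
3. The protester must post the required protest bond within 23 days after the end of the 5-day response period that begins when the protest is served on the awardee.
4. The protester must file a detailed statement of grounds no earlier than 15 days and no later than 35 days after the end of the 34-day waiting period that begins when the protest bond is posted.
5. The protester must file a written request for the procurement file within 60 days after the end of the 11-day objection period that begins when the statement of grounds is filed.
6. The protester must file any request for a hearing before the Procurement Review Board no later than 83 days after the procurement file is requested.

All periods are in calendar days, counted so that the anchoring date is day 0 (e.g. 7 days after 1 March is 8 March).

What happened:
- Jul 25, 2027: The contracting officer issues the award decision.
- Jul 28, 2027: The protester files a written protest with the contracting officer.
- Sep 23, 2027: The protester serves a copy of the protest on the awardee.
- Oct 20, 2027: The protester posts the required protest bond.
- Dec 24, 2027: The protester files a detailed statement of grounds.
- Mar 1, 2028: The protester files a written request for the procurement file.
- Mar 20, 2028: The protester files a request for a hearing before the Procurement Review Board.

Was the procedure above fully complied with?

(1) due by Jul 25, 2027 + 20 days = Aug 14, 2027; done Jul 28, 2027 — timely.
(2) the permitted window runs from Aug 27, 2027 + 24 = Sep 20, 2027 to Aug 27, 2027 + 54 = Oct 20, 2027; Sep 23, 2027 falls inside that range.
(3) due by Sep 28, 2027 + 23 days = Oct 21, 2027; Oct 20, 2027 is within that limit.
(4) the permitted window runs from Nov 23, 2027 + 15 = Dec 8, 2027 to Nov 23, 2027 + 35 = Dec 28, 2027; done Dec 24, 2027, which is between those dates.
(5) due by Jan 4, 2028 + 60 days = Mar 4, 2028; Mar 1, 2028 is within that limit.
(6) due by Mar 1, 2028 + 83 days = May 23, 2028; Mar 20, 2028 is within that limit.

Yes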